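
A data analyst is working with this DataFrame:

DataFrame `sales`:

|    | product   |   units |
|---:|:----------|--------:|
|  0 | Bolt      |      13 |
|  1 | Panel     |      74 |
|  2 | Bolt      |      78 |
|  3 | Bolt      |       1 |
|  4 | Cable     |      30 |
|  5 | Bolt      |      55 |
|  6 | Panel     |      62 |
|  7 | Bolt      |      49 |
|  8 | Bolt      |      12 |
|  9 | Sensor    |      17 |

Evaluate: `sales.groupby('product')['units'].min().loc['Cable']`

30

group by product, min of units:
product
Bolt       1
Cable     30
Panel     62
Sensor    17
Name: units, dtype: int64
So loc['Cable'] = 30.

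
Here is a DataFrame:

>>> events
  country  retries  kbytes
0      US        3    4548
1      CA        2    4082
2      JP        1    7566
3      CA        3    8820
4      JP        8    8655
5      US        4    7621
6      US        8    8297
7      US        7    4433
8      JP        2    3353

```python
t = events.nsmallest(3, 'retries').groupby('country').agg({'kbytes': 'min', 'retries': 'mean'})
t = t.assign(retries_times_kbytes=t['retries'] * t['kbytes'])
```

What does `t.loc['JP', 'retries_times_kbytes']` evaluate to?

5029.5

take 3 rows with smallest retries:
  country  retries  kbytes
2      JP        1    7566
1      CA        2    4082
8      JP        2    3353
group by country: min(kbytes), mean(retries):
         kbytes  retries
country                 
CA         4082      2.0
JP         3353      1.5
add column retries_times_kbytes = t['retries'] * t['kbytes']:
         kbytes  retries  retries_times_kbytes
country                                       
CA         4082      2.0                8164.0
JP         3353      1.5                5029.5
value at row 'JP', column 'retries_times_kbytes' → 5029.5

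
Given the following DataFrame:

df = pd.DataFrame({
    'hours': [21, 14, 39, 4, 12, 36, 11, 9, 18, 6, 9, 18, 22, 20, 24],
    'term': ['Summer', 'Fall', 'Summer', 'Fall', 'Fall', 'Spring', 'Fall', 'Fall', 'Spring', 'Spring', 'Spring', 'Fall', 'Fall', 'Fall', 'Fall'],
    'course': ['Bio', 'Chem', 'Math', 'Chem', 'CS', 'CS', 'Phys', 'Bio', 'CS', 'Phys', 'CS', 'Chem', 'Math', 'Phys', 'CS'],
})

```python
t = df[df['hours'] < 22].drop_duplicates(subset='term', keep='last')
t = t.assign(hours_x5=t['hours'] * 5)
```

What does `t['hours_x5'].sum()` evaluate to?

250

filter rows where hours < 22:
    hours    term course
0      21  Summer    Bio
1      14    Fall   Chem
3       4    Fall   Chem
4      12    Fall     CS
6      11    Fall   Phys
7       9    Fall    Bio
8      18  Spring     CS
9       6  Spring   Phys
10      9  Spring     CS
11     18    Fall   Chem
13     20    Fall   Phys
drop duplicate term (keep=last):
    hours    term course
0      21  Summer    Bio
10      9  Spring     CS
13     20    Fall   Phys
add column hours_x5 = t['hours'] * 5:
    hours    term course  hours_x5
0      21  Summer    Bio       105
10      9  Spring     CS        45
13     20    Fall   Phys       100
So sum() = 250.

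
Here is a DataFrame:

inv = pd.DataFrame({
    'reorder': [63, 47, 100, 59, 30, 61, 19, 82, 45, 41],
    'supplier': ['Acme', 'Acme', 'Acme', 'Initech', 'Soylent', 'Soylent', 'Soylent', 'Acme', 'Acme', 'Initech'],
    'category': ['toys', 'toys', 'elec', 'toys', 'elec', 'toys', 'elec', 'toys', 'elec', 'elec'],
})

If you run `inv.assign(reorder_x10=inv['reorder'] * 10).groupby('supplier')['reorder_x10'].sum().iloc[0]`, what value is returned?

add column reorder_x10 = inv['reorder'] * 10:
   reorder supplier category  reorder_x10
0       63     Acme     toys          630
1       47     Acme     toys          470
2      100     Acme     elec         1000
3       59  Initech     toys          590
4       30  Soylent     elec          300
5       61  Soylent     toys          610
6       19  Soylent     elec          190
7       82     Acme     toys          820
8       45     Acme     elec          450
9       41  Initech     elec          410
group by supplier, sum of reorder_x10:
supplier
Acme       3370
Initech    1000
Soylent    1100
Name: reorder_x10, dtype: int64

3370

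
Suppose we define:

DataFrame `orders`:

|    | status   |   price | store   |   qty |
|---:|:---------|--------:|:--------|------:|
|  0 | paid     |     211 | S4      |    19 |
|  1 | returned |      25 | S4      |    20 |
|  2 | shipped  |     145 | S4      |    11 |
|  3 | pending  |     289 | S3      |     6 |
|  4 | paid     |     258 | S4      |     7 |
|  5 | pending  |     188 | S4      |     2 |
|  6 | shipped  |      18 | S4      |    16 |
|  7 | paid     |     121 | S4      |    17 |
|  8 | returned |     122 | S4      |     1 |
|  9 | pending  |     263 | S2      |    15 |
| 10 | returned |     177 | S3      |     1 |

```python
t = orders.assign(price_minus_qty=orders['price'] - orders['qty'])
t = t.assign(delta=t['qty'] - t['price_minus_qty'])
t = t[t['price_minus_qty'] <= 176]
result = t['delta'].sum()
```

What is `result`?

add column price_minus_qty = orders['price'] - orders['qty']:
      status  price store  qty  price_minus_qty
0       paid    211    S4   19              192
1   returned     25    S4   20                5
2    shipped    145    S4   11              134
3    pending    289    S3    6              283
4       paid    258    S4    7              251
5    pending    188    S4    2              186
6    shipped     18    S4   16                2
7       paid    121    S4   17              104
8   returned    122    S4    1              121
9    pending    263    S2   15              248
10  returned    177    S3    1              176
add column delta = t['qty'] - t['price_minus_qty']:
      status  price store  qty  price_minus_qty  delta
0       paid    211    S4   19              192   -173
1   returned     25    S4   20                5     15
2    shipped    145    S4   11              134   -123
3    pending    289    S3    6              283   -277
4       paid    258    S4    7              251   -244
5    pending    188    S4    2              186   -184
6    shipped     18    S4   16                2     14
7       paid    121    S4   17              104    -87
8   returned    122    S4    1              121   -120
9    pending    263    S2   15              248   -233
10  returned    177    S3    1              176   -175
filter rows where price_minus_qty <= 176:
      status  price store  qty  price_minus_qty  delta
1   returned     25    S4   20                5     15
2    shipped    145    S4   11              134   -123
6    shipped     18    S4   16                2     14
7       paid    121    S4   17              104    -87
8   returned    122    S4    1              121   -120
10  returned    177    S3    1              176   -175
Then the sum of column 'delta': -476

-476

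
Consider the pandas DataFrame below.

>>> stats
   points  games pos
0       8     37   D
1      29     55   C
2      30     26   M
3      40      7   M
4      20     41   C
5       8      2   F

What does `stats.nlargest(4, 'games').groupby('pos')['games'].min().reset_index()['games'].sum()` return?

104

take 4 rows with largest games:
   points  games pos
1      29     55   C
4      20     41   C
0       8     37   D
2      30     26   M
group by pos, min of games:
pos
C    41
D    37
M    26
Name: games, dtype: int64
reset_index():
  pos  games
0   C     41
1   D     37
2   M     26
Finally, sum of column 'games' = 104.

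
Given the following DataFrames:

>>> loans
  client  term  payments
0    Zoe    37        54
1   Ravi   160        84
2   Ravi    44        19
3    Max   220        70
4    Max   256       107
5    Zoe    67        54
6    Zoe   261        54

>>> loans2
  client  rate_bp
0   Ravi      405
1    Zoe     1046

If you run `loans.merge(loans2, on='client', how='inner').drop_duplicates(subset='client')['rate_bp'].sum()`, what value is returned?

1451

merge on 'client' (how='inner') → 5 rows:
  client  term  payments  rate_bp
0    Zoe    37        54     1046
1   Ravi   160        84      405
2   Ravi    44        19      405
3    Zoe    67        54     1046
4    Zoe   261        54     1046
drop duplicate client (keep=first):
  client  term  payments  rate_bp
0    Zoe    37        54     1046
1   Ravi   160        84      405
The sum of column 'rate_bp' is 1451.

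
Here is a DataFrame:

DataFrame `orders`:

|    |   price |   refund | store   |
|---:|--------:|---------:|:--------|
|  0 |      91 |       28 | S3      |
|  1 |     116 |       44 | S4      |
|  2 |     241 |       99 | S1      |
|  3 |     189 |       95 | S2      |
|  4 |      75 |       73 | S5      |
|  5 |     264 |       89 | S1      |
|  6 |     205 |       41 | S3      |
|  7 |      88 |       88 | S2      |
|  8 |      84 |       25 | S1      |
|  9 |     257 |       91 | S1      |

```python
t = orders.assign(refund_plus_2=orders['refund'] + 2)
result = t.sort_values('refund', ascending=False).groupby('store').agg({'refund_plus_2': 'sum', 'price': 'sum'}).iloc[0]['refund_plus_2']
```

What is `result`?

add column refund_plus_2 = orders['refund'] + 2:
   price  refund store  refund_plus_2
0     91      28    S3             30
1    116      44    S4             46
2    241      99    S1            101
3    189      95    S2             97
4     75      73    S5             75
5    264      89    S1             91
6    205      41    S3             43
7     88      88    S2             90
8     84      25    S1             27
9    257      91    S1             93
sort by refund descending:
   price  refund store  refund_plus_2
2    241      99    S1            101
3    189      95    S2             97
9    257      91    S1             93
5    264      89    S1             91
7     88      88    S2             90
4     75      73    S5             75
1    116      44    S4             46
6    205      41    S3             43
0     91      28    S3             30
8     84      25    S1             27
group by store: sum(refund_plus_2), sum(price):
       refund_plus_2  price
store                      
S1               312    846
S2               187    277
S3                73    296
S4                46    116
S5                75     75
Then the value at position 0, column 'refund_plus_2': 312

312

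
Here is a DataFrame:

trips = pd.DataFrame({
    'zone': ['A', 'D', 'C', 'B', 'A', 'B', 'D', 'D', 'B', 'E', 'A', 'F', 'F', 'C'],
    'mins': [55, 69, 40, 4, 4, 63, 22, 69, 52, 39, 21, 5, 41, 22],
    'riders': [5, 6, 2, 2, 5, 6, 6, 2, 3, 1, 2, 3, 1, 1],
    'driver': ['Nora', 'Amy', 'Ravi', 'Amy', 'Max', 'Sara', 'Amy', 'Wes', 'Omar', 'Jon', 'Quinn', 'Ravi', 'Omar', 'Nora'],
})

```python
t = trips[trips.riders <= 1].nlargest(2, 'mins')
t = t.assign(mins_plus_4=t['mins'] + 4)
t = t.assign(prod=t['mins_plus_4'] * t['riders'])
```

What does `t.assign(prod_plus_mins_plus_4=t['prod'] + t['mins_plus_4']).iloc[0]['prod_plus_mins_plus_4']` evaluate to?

filter rows where riders <= 1:
   zone  mins  riders driver
9     E    39       1    Jon
12    F    41       1   Omar
13    C    22       1   Nora
take 2 rows with largest mins:
   zone  mins  riders driver
12    F    41       1   Omar
9     E    39       1    Jon
add column mins_plus_4 = t['mins'] + 4:
   zone  mins  riders driver  mins_plus_4
12    F    41       1   Omar           45
9     E    39       1    Jon           43
add column prod = t['mins_plus_4'] * t['riders']:
   zone  mins  riders driver  mins_plus_4  prod
12    F    41       1   Omar           45    45
9     E    39       1    Jon           43    43
add column prod_plus_mins_plus_4 = t['prod'] + t['mins_plus_4']:
   zone  mins  riders driver  mins_plus_4  prod  prod_plus_mins_plus_4
12    F    41       1   Omar           45    45                     90
9     E    39       1    Jon           43    43                     86
value at position 0, column 'prod_plus_mins_plus_4' → 90

90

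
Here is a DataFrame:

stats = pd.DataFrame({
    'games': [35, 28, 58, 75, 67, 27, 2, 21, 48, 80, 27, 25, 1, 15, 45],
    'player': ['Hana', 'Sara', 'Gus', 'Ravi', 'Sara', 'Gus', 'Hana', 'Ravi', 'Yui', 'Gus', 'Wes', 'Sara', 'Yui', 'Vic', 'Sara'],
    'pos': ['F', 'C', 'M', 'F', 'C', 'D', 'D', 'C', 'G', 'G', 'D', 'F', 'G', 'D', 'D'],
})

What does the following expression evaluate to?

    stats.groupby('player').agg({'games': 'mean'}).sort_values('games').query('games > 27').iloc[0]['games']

41.25

group by player, mean of games:
        games
player       
Gus     55.00
Hana    18.50
Ravi    48.00
Sara    41.25
Vic     15.00
Wes     27.00
Yui     24.50
sort by games:
        games
player       
Vic     15.00
Hana    18.50
Yui     24.50
Wes     27.00
Sara    41.25
Ravi    48.00
Gus     55.00
filter rows where games > 27:
        games
player       
Sara    41.25
Ravi    48.00
Gus     55.00
Then the value at position 0, column 'games': 41.25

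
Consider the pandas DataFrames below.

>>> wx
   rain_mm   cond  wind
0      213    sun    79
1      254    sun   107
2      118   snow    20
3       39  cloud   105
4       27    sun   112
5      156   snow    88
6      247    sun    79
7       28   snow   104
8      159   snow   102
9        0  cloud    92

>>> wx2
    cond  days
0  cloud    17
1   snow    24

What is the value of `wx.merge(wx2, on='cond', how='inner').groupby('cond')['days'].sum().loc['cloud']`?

34

merge on 'cond' (how='inner') → 6 rows:
   rain_mm   cond  wind  days
0      118   snow    20    24
1       39  cloud   105    17
2      156   snow    88    24
3       28   snow   104    24
4      159   snow   102    24
5        0  cloud    92    17
group by cond, sum of days:
cond
cloud    34
snow     96
Name: days, dtype: int64
Then the value at index 'cloud': 34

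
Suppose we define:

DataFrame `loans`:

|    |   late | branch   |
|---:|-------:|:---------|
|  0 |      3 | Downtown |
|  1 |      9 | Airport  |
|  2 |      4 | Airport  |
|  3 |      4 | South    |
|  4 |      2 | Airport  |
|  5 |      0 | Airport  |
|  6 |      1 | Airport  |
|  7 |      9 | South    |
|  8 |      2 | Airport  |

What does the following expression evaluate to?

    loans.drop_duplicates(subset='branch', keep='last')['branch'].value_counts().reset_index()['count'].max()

drop duplicate branch (keep=last):
   late    branch
0     3  Downtown
7     9     South
8     2   Airport
value_counts of branch:
branch
Downtown    1
South       1
Airport     1
Name: count, dtype: int64
reset_index():
     branch  count
0  Downtown      1
1     South      1
2   Airport      1
Then the max of column 'count': 1

1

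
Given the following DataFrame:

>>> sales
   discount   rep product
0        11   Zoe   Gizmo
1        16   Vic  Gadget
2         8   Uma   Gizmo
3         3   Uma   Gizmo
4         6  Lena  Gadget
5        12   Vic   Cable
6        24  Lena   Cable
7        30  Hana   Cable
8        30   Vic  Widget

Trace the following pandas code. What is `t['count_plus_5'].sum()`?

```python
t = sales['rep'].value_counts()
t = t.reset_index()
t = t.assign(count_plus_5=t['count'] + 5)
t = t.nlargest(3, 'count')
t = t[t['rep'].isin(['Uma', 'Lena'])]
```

14

value_counts of rep:
rep
Vic     3
Uma     2
Lena    2
Zoe     1
Hana    1
Name: count, dtype: int64
reset_index():
    rep  count
0   Vic      3
1   Uma      2
2  Lena      2
3   Zoe      1
4  Hana      1
add column count_plus_5 = t['count'] + 5:
    rep  count  count_plus_5
0   Vic      3             8
1   Uma      2             7
2  Lena      2             7
3   Zoe      1             6
4  Hana      1             6
take 3 rows with largest count:
    rep  count  count_plus_5
0   Vic      3             8
1   Uma      2             7
2  Lena      2             7
filter rows where rep in ['Uma', 'Lena']:
    rep  count  count_plus_5
1   Uma      2             7
2  Lena      2             7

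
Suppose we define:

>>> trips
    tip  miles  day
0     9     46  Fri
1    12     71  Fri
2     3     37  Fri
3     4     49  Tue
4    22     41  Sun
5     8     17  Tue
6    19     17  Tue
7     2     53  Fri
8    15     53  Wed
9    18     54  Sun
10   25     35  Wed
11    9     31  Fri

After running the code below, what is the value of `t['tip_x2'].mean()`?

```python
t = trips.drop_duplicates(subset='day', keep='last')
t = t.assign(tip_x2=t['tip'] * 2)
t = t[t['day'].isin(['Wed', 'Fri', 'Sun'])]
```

drop duplicate day (keep=last):
    tip  miles  day
6    19     17  Tue
9    18     54  Sun
10   25     35  Wed
11    9     31  Fri
add column tip_x2 = t['tip'] * 2:
    tip  miles  day  tip_x2
6    19     17  Tue      38
9    18     54  Sun      36
10   25     35  Wed      50
11    9     31  Fri      18
filter rows where day in ['Wed', 'Fri', 'Sun']:
    tip  miles  day  tip_x2
9    18     54  Sun      36
10   25     35  Wed      50
11    9     31  Fri      18
Hence 34.6666666667.

34.6666666667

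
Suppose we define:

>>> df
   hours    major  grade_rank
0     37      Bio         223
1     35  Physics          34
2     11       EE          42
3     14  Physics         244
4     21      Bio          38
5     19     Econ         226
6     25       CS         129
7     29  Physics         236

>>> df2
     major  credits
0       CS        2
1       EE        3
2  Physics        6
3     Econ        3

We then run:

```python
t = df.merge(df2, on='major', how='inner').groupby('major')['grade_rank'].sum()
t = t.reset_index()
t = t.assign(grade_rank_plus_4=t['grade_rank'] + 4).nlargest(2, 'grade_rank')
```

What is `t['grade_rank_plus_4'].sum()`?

merge on 'major' (how='inner') → 6 rows:
   hours    major  grade_rank  credits
0     35  Physics          34        6
1     11       EE          42        3
2     14  Physics         244        6
3     19     Econ         226        3
4     25       CS         129        2
5     29  Physics         236        6
group by major, sum of grade_rank:
major
CS         129
EE          42
Econ       226
Physics    514
Name: grade_rank, dtype: int64
reset_index():
     major  grade_rank
0       CS         129
1       EE          42
2     Econ         226
3  Physics         514
add column grade_rank_plus_4 = t['grade_rank'] + 4:
     major  grade_rank  grade_rank_plus_4
0       CS         129                133
1       EE          42                 46
2     Econ         226                230
3  Physics         514                518
take 2 rows with largest grade_rank:
     major  grade_rank  grade_rank_plus_4
3  Physics         514                518
2     Econ         226                230
Then the sum of column 'grade_rank_plus_4': 748

748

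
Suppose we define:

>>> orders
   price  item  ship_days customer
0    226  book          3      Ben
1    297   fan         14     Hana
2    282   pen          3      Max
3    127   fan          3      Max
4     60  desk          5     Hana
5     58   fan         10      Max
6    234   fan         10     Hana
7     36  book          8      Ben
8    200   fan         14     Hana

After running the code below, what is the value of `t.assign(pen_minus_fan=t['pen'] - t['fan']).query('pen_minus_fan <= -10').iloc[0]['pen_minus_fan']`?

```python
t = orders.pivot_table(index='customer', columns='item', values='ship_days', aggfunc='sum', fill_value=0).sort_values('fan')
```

pivot: rows=customer, cols=item, sum(ship_days):
item      book  desk  fan  pen
customer                      
Ben         11     0    0    0
Hana         0     5   38    0
Max          0     0   13    3
sort by fan:
item      book  desk  fan  pen
customer                      
Ben         11     0    0    0
Max          0     0   13    3
Hana         0     5   38    0
add column pen_minus_fan = t['pen'] - t['fan']:
item      book  desk  fan  pen  pen_minus_fan
customer                                     
Ben         11     0    0    0              0
Max          0     0   13    3            -10
Hana         0     5   38    0            -38
filter rows where pen_minus_fan <= -10:
item      book  desk  fan  pen  pen_minus_fan
customer                                     
Max          0     0   13    3            -10
Hana         0     5   38    0            -38
The value at position 0, column 'pen_minus_fan' is -10.

-10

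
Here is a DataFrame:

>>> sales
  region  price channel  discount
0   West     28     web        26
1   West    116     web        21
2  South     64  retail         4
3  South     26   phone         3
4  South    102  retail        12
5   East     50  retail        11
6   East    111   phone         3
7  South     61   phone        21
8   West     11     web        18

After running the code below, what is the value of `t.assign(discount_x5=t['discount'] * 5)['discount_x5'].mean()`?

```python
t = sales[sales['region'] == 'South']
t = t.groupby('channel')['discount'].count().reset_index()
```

10.0

filter rows where region == 'South':
  region  price channel  discount
2  South     64  retail         4
3  South     26   phone         3
4  South    102  retail        12
7  South     61   phone        21
group by channel, count of discount:
channel
phone     2
retail    2
Name: discount, dtype: int64
reset_index():
  channel  discount
0   phone         2
1  retail         2
add column discount_x5 = t['discount'] * 5:
  channel  discount  discount_x5
0   phone         2           10
1  retail         2           10
Reading off the mean of column 'discount_x5', we get 10.0.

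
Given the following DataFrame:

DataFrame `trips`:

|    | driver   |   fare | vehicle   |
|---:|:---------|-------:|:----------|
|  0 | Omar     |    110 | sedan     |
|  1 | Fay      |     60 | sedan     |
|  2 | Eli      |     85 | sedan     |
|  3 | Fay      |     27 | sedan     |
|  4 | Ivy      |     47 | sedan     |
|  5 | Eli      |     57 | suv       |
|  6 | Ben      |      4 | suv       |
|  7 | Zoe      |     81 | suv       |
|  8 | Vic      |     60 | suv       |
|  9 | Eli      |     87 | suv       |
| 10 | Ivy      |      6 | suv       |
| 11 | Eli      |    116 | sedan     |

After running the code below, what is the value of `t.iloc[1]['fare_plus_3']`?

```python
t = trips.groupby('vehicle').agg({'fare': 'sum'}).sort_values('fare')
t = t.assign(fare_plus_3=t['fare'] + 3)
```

group by vehicle, sum of fare:
         fare
vehicle      
sedan     445
suv       295
sort by fare:
         fare
vehicle      
suv       295
sedan     445
add column fare_plus_3 = t['fare'] + 3:
         fare  fare_plus_3
vehicle                   
suv       295          298
sedan     445          448
Finally, value at position 1, column 'fare_plus_3' = 448.

448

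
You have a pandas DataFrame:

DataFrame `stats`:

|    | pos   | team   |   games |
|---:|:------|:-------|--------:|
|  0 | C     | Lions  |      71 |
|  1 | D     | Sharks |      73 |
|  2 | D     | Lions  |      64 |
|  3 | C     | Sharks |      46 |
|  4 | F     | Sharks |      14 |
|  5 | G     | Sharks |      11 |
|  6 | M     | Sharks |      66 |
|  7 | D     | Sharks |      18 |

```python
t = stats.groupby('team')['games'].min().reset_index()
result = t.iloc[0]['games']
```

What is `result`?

64

group by team, min of games:
team
Lions     64
Sharks    11
Name: games, dtype: int64
reset_index():
     team  games
0   Lions     64
1  Sharks     11
Taking the value at position 0, column 'games' gives 64.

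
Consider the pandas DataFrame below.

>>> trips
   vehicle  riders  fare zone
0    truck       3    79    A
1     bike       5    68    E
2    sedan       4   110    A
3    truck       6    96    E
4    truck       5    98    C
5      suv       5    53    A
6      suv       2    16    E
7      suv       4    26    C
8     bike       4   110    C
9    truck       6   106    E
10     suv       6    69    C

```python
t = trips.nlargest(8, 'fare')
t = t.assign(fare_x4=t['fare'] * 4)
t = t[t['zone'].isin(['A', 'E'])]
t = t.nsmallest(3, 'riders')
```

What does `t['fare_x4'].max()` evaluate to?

440

take 8 rows with largest fare:
   vehicle  riders  fare zone
2    sedan       4   110    A
8     bike       4   110    C
9    truck       6   106    E
4    truck       5    98    C
3    truck       6    96    E
0    truck       3    79    A
10     suv       6    69    C
1     bike       5    68    E
add column fare_x4 = t['fare'] * 4:
   vehicle  riders  fare zone  fare_x4
2    sedan       4   110    A      440
8     bike       4   110    C      440
9    truck       6   106    E      424
4    truck       5    98    C      392
3    truck       6    96    E      384
0    truck       3    79    A      316
10     suv       6    69    C      276
1     bike       5    68    E      272
filter rows where zone in ['A', 'E']:
  vehicle  riders  fare zone  fare_x4
2   sedan       4   110    A      440
9   truck       6   106    E      424
3   truck       6    96    E      384
0   truck       3    79    A      316
1    bike       5    68    E      272
take 3 rows with smallest riders:
  vehicle  riders  fare zone  fare_x4
0   truck       3    79    A      316
2   sedan       4   110    A      440
1    bike       5    68    E      272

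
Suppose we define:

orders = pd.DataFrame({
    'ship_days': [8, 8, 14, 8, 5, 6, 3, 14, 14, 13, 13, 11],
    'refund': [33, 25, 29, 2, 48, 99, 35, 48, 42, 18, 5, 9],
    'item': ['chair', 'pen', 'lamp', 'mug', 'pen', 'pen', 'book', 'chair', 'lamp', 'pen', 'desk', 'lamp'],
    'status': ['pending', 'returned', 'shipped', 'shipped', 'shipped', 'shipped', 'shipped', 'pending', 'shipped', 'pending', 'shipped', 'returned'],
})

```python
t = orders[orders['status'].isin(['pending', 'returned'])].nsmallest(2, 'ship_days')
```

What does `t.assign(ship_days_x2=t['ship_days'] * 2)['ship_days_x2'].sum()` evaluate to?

filter rows where status in ['pending', 'returned']:
    ship_days  refund   item    status
0           8      33  chair   pending
1           8      25    pen  returned
7          14      48  chair   pending
9          13      18    pen   pending
11         11       9   lamp  returned
take 2 rows with smallest ship_days:
   ship_days  refund   item    status
0          8      33  chair   pending
1          8      25    pen  returned
add column ship_days_x2 = t['ship_days'] * 2:
   ship_days  refund   item    status  ship_days_x2
0          8      33  chair   pending            16
1          8      25    pen  returned            16
Then the sum of column 'ship_days_x2': 32

32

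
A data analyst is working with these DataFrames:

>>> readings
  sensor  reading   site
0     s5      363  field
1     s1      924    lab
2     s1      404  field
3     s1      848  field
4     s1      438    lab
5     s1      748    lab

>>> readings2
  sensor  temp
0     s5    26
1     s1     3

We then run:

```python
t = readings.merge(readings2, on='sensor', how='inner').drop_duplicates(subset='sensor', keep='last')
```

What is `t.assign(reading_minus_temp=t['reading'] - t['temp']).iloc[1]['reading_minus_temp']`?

745

merge on 'sensor' (how='inner') → 6 rows:
  sensor  reading   site  temp
0     s5      363  field    26
1     s1      924    lab     3
2     s1      404  field     3
3     s1      848  field     3
4     s1      438    lab     3
5     s1      748    lab     3
drop duplicate sensor (keep=last):
  sensor  reading   site  temp
0     s5      363  field    26
5     s1      748    lab     3
add column reading_minus_temp = t['reading'] - t['temp']:
  sensor  reading   site  temp  reading_minus_temp
0     s5      363  field    26                 337
5     s1      748    lab     3                 745
value at position 1, column 'reading_minus_temp' → 745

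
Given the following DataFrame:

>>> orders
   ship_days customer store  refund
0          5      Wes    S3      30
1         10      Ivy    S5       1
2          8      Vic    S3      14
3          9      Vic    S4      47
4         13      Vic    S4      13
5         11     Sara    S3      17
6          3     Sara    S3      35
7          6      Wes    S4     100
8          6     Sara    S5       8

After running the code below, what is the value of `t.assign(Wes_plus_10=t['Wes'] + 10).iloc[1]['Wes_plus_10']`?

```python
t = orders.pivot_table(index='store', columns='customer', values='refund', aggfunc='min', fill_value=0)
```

110

pivot: rows=store, cols=customer, min(refund):
customer  Ivy  Sara  Vic  Wes
store                        
S3          0    17   14   30
S4          0     0   13  100
S5          1     8    0    0
add column Wes_plus_10 = t['Wes'] + 10:
customer  Ivy  Sara  Vic  Wes  Wes_plus_10
store                                     
S3          0    17   14   30           40
S4          0     0   13  100          110
S5          1     8    0    0           10
Finally, value at position 1, column 'Wes_plus_10' = 110.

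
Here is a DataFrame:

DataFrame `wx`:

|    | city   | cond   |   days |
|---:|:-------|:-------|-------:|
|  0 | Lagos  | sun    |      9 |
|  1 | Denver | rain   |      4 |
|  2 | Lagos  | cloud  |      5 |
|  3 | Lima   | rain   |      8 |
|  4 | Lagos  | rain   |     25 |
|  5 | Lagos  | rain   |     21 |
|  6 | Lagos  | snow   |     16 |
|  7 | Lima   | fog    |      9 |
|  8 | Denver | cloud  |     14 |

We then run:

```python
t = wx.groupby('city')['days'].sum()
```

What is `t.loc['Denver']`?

group by city, sum of days:
city
Denver    18
Lagos     76
Lima      17
Name: days, dtype: int64
The value at index 'Denver' is 18.

18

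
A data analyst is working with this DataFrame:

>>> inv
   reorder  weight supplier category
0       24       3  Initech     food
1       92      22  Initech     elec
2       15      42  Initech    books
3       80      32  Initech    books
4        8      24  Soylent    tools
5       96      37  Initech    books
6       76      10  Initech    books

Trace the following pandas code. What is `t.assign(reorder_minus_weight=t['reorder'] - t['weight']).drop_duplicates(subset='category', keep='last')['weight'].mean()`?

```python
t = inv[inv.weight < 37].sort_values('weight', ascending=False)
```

14.75

filter rows where weight < 37:
   reorder  weight supplier category
0       24       3  Initech     food
1       92      22  Initech     elec
3       80      32  Initech    books
4        8      24  Soylent    tools
6       76      10  Initech    books
sort by weight descending:
   reorder  weight supplier category
3       80      32  Initech    books
4        8      24  Soylent    tools
1       92      22  Initech     elec
6       76      10  Initech    books
0       24       3  Initech     food
add column reorder_minus_weight = t['reorder'] - t['weight']:
   reorder  weight supplier category  reorder_minus_weight
3       80      32  Initech    books                    48
4        8      24  Soylent    tools                   -16
1       92      22  Initech     elec                    70
6       76      10  Initech    books                    66
0       24       3  Initech     food                    21
drop duplicate category (keep=last):
   reorder  weight supplier category  reorder_minus_weight
4        8      24  Soylent    tools                   -16
1       92      22  Initech     elec                    70
6       76      10  Initech    books                    66
0       24       3  Initech     food                    21
Reading off the mean of column 'weight', we get 14.75.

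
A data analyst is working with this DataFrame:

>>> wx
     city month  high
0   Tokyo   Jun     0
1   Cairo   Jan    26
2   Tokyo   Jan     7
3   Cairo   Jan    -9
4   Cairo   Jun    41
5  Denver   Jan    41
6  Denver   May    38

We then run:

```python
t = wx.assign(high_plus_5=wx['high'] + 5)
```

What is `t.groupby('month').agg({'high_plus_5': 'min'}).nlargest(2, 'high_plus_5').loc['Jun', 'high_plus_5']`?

add column high_plus_5 = wx['high'] + 5:
     city month  high  high_plus_5
0   Tokyo   Jun     0            5
1   Cairo   Jan    26           31
2   Tokyo   Jan     7           12
3   Cairo   Jan    -9           -4
4   Cairo   Jun    41           46
5  Denver   Jan    41           46
6  Denver   May    38           43
group by month, min of high_plus_5:
       high_plus_5
month             
Jan             -4
Jun              5
May             43
take 2 rows with largest high_plus_5:
       high_plus_5
month             
May             43
Jun              5

5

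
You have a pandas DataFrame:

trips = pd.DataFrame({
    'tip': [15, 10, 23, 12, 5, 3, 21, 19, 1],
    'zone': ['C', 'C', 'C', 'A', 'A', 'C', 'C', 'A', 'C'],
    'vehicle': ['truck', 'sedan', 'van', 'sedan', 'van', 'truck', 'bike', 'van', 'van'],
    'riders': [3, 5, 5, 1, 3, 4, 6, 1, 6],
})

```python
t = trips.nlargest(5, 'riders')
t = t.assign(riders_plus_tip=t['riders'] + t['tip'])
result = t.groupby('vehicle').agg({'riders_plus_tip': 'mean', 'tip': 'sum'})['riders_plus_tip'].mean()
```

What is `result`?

16.625

take 5 rows with largest riders:
   tip zone vehicle  riders
6   21    C    bike       6
8    1    C     van       6
1   10    C   sedan       5
2   23    C     van       5
5    3    C   truck       4
add column riders_plus_tip = t['riders'] + t['tip']:
   tip zone vehicle  riders  riders_plus_tip
6   21    C    bike       6               27
8    1    C     van       6                7
1   10    C   sedan       5               15
2   23    C     van       5               28
5    3    C   truck       4                7
group by vehicle: mean(riders_plus_tip), sum(tip):
         riders_plus_tip  tip
vehicle                      
bike                27.0   21
sedan               15.0   10
truck                7.0    3
van                 17.5   24
The mean of column 'riders_plus_tip' is 16.625.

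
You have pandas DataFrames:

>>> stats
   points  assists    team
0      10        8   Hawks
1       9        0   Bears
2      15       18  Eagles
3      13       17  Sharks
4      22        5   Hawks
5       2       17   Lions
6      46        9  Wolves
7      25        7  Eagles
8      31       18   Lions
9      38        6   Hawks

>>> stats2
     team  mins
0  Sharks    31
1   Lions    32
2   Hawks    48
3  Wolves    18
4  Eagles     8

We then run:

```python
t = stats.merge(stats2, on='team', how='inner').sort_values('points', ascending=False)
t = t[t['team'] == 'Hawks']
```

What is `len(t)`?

3

merge on 'team' (how='inner') → 9 rows:
   points  assists    team  mins
0      10        8   Hawks    48
1      15       18  Eagles     8
2      13       17  Sharks    31
3      22        5   Hawks    48
4       2       17   Lions    32
5      46        9  Wolves    18
6      25        7  Eagles     8
7      31       18   Lions    32
8      38        6   Hawks    48
sort by points descending:
   points  assists    team  mins
5      46        9  Wolves    18
8      38        6   Hawks    48
7      31       18   Lions    32
6      25        7  Eagles     8
3      22        5   Hawks    48
1      15       18  Eagles     8
2      13       17  Sharks    31
0      10        8   Hawks    48
4       2       17   Lions    32
filter rows where team == 'Hawks':
   points  assists   team  mins
8      38        6  Hawks    48
3      22        5  Hawks    48
0      10        8  Hawks    48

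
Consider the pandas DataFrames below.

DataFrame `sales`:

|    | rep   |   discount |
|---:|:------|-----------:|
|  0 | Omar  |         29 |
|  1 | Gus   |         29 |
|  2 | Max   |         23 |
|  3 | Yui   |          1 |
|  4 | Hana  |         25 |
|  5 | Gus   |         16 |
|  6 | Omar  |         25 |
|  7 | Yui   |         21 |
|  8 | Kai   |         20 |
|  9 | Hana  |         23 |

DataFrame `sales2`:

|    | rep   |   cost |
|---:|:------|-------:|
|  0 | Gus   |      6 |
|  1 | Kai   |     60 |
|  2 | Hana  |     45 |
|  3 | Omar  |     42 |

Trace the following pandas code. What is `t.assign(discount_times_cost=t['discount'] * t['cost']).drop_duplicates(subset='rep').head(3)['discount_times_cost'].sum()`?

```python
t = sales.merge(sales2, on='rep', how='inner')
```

merge on 'rep' (how='inner') → 7 rows:
    rep  discount  cost
0  Omar        29    42
1   Gus        29     6
2  Hana        25    45
3   Gus        16     6
4  Omar        25    42
5   Kai        20    60
6  Hana        23    45
add column discount_times_cost = t['discount'] * t['cost']:
    rep  discount  cost  discount_times_cost
0  Omar        29    42                 1218
1   Gus        29     6                  174
2  Hana        25    45                 1125
3   Gus        16     6                   96
4  Omar        25    42                 1050
5   Kai        20    60                 1200
6  Hana        23    45                 1035
drop duplicate rep (keep=first):
    rep  discount  cost  discount_times_cost
0  Omar        29    42                 1218
1   Gus        29     6                  174
2  Hana        25    45                 1125
5   Kai        20    60                 1200
take first 3 rows:
    rep  discount  cost  discount_times_cost
0  Omar        29    42                 1218
1   Gus        29     6                  174
2  Hana        25    45                 1125

2517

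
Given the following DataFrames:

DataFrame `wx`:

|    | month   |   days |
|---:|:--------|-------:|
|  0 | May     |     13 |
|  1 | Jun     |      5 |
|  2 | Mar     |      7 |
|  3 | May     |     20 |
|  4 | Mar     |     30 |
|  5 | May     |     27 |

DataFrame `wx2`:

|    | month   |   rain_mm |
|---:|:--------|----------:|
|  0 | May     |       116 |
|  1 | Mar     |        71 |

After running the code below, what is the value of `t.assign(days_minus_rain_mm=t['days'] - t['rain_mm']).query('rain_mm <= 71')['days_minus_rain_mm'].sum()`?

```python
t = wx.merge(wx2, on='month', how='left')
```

-105.0

merge on 'month' (how='left') → 6 rows:
  month  days  rain_mm
0   May    13    116.0
1   Jun     5      NaN
2   Mar     7     71.0
3   May    20    116.0
4   Mar    30     71.0
5   May    27    116.0
add column days_minus_rain_mm = t['days'] - t['rain_mm']:
  month  days  rain_mm  days_minus_rain_mm
0   May    13    116.0              -103.0
1   Jun     5      NaN                 NaN
2   Mar     7     71.0               -64.0
3   May    20    116.0               -96.0
4   Mar    30     71.0               -41.0
5   May    27    116.0               -89.0
filter rows where rain_mm <= 71:
  month  days  rain_mm  days_minus_rain_mm
2   Mar     7     71.0               -64.0
4   Mar    30     71.0               -41.0
Taking the sum of column 'days_minus_rain_mm' gives -105.0.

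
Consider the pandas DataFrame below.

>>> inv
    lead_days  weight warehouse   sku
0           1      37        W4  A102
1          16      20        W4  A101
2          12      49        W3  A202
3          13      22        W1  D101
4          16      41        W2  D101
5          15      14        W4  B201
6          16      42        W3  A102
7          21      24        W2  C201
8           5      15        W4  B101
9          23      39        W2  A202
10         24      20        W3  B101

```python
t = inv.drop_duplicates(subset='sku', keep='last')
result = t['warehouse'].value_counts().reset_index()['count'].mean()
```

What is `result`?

drop duplicate sku (keep=last):
    lead_days  weight warehouse   sku
1          16      20        W4  A101
4          16      41        W2  D101
5          15      14        W4  B201
6          16      42        W3  A102
7          21      24        W2  C201
9          23      39        W2  A202
10         24      20        W3  B101
value_counts of warehouse:
warehouse
W2    3
W4    2
W3    2
Name: count, dtype: int64
reset_index():
  warehouse  count
0        W2      3
1        W4      2
2        W3      2
Hence 2.33333333333.

2.33333333333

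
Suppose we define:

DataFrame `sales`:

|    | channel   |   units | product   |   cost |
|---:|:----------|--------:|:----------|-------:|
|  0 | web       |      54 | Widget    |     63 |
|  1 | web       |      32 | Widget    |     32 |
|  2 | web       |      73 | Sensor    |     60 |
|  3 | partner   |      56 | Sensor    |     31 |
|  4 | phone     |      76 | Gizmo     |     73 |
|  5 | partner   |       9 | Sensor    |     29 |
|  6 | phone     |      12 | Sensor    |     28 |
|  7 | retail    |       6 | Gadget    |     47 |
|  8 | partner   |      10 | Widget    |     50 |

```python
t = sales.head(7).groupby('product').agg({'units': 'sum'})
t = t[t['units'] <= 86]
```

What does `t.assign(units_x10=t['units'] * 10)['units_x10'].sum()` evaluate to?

take first 7 rows:
   channel  units product  cost
0      web     54  Widget    63
1      web     32  Widget    32
2      web     73  Sensor    60
3  partner     56  Sensor    31
4    phone     76   Gizmo    73
5  partner      9  Sensor    29
6    phone     12  Sensor    28
group by product, sum of units:
         units
product       
Gizmo       76
Sensor     150
Widget      86
filter rows where units <= 86:
         units
product       
Gizmo       76
Widget      86
add column units_x10 = t['units'] * 10:
         units  units_x10
product                  
Gizmo       76        760
Widget      86        860
So sum() = 1620.

1620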